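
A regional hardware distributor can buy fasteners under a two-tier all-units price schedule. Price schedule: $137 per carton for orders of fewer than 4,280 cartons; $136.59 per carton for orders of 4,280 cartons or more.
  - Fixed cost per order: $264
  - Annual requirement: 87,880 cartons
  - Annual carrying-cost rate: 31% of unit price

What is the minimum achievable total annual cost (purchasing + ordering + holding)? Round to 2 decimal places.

H₁ = 31%×$137 = $42.4700;  H₂ = 31%×$136.59 = $42.3429
EOQ₁ = √(2×87,880×264/42.4700) = 1,045.25  (< 4,280, feasible at tier 1)
EOQ₂ = √(2×87,880×264/42.3429) = 1,046.82  (< 4,280 → use Q = 4,280 at tier-2 price)
TC(tier 1 (EOQ₁), Q≈1,045.3) = $12,083,951.84
TC(tier 2, Q≈4,280.0) = $12,099,563.64
Minimum at tier 1 (EOQ₁): $12,083,951.84

$12,083,951.84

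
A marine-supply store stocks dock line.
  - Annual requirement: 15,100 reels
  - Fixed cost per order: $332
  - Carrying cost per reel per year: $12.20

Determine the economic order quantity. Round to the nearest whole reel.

907 reels

Q* = √(2·D·S / H) = √(2·15,100·332 / 12.2) = √821,836.1 ≈ 906.55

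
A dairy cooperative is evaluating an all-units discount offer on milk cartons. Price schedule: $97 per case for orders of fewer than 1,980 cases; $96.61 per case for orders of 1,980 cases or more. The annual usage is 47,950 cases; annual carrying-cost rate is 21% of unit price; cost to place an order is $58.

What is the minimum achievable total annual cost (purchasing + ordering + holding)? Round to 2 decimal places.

H₁ = 21%×$97 = $20.3700;  H₂ = 21%×$96.61 = $20.2881
EOQ₁ = √(2×47,950×58/20.3700) = 522.55  (< 1,980, feasible at tier 1)
EOQ₂ = √(2×47,950×58/20.2881) = 523.60  (< 1,980 → use Q = 1,980 at tier-2 price)
TC(tier 1 (EOQ₁), Q≈522.5) = $4,661,794.34
TC(tier 2, Q≈1,980.0) = $4,653,939.31
Minimum at tier 2: $4,653,939.31

$4,653,939.31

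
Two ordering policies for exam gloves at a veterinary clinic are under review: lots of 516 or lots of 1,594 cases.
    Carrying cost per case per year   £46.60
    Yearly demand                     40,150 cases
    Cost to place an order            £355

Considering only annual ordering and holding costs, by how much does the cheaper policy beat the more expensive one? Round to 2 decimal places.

£6,436.64

For each Q, cost = (D/Q)·S + (Q/2)·H.
TC(516) = (40,150/516)×355 + (516/2)×46.6 = £39,645.38
TC(1,594) = (40,150/1,594)×355 + (1,594/2)×46.6 = £46,082.01
|ΔTC| = |£39,645.38 − £46,082.01| = £6,436.64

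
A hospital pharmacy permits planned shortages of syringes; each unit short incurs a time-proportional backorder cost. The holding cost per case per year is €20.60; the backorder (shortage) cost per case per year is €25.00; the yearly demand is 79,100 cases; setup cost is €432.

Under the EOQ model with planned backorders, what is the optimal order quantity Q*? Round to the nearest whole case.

Q* = √(2DS/H) · √((H + b)/b)
   = √(2 × 79,100 × 432 / 20.6) · √((20.6 + 25) / 25)
   = 1,821.426 × 1.3506 ≈ 2,459.94

2,460 cases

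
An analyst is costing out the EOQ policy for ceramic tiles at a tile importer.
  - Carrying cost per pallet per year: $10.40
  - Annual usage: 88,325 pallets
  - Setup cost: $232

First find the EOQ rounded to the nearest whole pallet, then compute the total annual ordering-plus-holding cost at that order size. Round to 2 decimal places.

$20,645.12

Optimal lot size Q* = (2 × 88,325 × $232 / $10.4)^½ ≈ 1,985.11 → Q = 1,985 pallets
Ordering: D/Q × S = 88,325/1,985 × $232 = $10,323.12
Holding:  Q/2 × H = 1,985/2 × $10.4 = $10,322.00
Total = $10,323.12 + $10,322.00 = $20,645.12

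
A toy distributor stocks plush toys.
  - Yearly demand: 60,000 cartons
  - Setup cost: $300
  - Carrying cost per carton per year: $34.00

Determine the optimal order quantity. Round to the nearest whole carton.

1,029 cartons

2DS/H = 2·60,000·300/34 = 1,058,823.53
EOQ = √1,058,823.53 ≈ 1,028.99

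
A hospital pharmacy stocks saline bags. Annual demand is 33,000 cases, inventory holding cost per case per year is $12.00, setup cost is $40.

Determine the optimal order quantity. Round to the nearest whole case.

469 cases

EOQ = √(2DS/H) = √(2 × 33,000 × 40 / 12)
    = √(220,000.00) ≈ 469.04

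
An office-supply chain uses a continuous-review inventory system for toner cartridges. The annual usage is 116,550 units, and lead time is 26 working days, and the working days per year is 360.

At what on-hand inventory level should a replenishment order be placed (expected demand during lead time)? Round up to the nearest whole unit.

Daily demand d = 116,550 / 360 = 323.750 units/day
Demand during lead time = 323.750 × 26 = 8,417.50
Reorder point = 8,417.50 → round up

8,418 units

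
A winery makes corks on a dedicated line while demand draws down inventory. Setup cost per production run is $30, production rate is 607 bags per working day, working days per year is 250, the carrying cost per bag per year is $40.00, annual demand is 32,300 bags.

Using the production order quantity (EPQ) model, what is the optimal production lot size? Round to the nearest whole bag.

248 bags

Daily demand d = 32,300/250 = 129.200; p = 607; 1 − d/p = 0.78715
EPQ = √(2DS / (H(1 − d/p)))
    = √(2 × 32,300 × 30 / (40 × 0.78715)) ≈ 248.10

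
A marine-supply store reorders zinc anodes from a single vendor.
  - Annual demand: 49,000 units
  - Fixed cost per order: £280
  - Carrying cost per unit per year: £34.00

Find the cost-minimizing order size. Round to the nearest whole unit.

2DS/H = 2·49,000·280/34 = 807,058.82
EOQ = √807,058.82 ≈ 898.36

898 units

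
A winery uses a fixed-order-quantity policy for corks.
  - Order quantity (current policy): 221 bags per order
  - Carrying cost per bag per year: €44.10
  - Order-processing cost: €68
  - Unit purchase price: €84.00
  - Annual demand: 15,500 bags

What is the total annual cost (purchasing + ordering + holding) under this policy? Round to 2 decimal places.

€1,311,642.28

Orders/yr = 15,500/221 = 70.136; ordering cost = 70.136 × €68 = €4,769.23
Average inventory = 221/2 = 110.5; holding cost = 110.5 × €44.1 = €4,873.05
Purchase cost = D·C = 15,500 × 84 = €1,302,000.00
Total = €4,769.23 + €4,873.05 + €1,302,000.00 = €1,311,642.28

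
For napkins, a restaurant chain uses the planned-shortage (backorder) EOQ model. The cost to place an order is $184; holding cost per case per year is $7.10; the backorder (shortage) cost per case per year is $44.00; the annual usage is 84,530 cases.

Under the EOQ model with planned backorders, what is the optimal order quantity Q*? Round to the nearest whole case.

2,256 cases

Basic EOQ = √(2·84,530·184/7.1) = 2,093.149
Backorder adjustment √((H+b)/b) = √((7.1+44)/44) = 1.0777
Q* = 2,093.149 × 1.0777 ≈ 2,255.72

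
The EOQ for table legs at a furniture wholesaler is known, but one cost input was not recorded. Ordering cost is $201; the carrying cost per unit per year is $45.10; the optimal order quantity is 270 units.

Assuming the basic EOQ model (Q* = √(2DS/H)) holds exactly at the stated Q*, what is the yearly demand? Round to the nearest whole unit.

EOQ relation: Q² = 2DS/H, so rearrange for the unknown.
D = Q²H / (2S) = 270² × 45.1 / (2 × 201) = 8,178.58

8,179 units per year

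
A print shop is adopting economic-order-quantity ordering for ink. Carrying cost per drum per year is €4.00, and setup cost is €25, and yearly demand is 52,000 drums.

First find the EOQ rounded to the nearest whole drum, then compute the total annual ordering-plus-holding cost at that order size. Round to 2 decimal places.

€3,224.90

2DS/H = 2·52,000·25/4 = 650,000.00
EOQ = √650,000.00 ≈ 806.23 → Q = 806 drums
Ordering: D/Q × S = 52,000/806 × €25 = €1,612.90
Holding:  Q/2 × H = 806/2 × €4 = €1,612.00
Total = €1,612.90 + €1,612.00 = €3,224.90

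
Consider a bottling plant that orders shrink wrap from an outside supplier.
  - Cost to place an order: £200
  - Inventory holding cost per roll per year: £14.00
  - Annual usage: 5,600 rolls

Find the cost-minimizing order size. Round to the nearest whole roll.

Optimal lot size Q* = (2 × 5,600 × £200 / £14)^½ ≈ 400.00

400 rolls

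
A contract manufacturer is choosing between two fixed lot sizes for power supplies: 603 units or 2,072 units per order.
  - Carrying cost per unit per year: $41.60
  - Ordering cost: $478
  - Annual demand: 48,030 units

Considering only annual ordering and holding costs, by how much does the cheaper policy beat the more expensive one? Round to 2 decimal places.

$3,561.95

TC(Q) = (D/Q)S + (Q/2)H
TC(603) = (48,030/603)×478 + (603/2)×41.6 = $50,615.93
TC(2,072) = (48,030/2,072)×478 + (2,072/2)×41.6 = $54,177.88
Lots of 603 are cheaper by $3,561.95.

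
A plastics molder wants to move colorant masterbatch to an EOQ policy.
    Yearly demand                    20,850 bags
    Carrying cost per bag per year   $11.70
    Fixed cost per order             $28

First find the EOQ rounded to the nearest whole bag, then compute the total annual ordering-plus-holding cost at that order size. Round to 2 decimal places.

Optimal lot size Q* = (2 × 20,850 × $28 / $11.7)^½ ≈ 315.90 → Q = 316 bags
Annual ordering cost = (D/Q)·S = (20,850/316) × 28 = $1,847.47
Annual holding cost  = (Q/2)·H = (316/2) × 11.7 = $1,848.60
Total = $1,847.47 + $1,848.60 = $3,696.07

$3,696.07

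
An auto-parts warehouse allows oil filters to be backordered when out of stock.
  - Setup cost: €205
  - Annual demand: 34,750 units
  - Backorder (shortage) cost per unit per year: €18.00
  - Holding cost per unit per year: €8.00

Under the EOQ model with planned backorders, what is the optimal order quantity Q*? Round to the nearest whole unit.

1,604 units

Q* = √(2DS/H) · √((H + b)/b)
   = √(2 × 34,750 × 205 / 8) · √((8 + 18) / 18)
   = 1,334.518 × 1.2019 ≈ 1,603.89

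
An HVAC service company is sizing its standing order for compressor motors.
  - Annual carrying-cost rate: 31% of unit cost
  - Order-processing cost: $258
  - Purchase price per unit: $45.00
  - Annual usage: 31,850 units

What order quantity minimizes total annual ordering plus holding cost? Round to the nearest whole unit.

H = i·C = 0.31 × $45 = $13.9500 per unit-year
Optimal lot size Q* = (2 × 31,850 × $258 / $13.95)^½ ≈ 1,085.41

1,085 units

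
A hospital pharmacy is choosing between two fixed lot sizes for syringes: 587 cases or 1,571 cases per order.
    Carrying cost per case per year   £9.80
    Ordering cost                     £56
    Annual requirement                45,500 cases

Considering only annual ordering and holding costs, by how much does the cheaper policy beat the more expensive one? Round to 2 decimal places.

Annual cost at Q: ordering D·S/Q plus holding Q·H/2.
TC(587) = (45,500/587)×56 + (587/2)×9.8 = £7,217.02
TC(1,571) = (45,500/1,571)×56 + (1,571/2)×9.8 = £9,319.80
Cheaper: Q = 587.  Difference = £2,102.78

£2,102.78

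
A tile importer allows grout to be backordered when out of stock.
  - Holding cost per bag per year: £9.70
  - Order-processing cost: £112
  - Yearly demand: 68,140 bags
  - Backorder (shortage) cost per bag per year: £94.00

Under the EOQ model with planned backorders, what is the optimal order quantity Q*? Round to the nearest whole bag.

Basic EOQ = √(2·68,140·112/9.7) = 1,254.409
Backorder adjustment √((H+b)/b) = √((9.7+94)/94) = 1.0503
Q* = 1,254.409 × 1.0503 ≈ 1,317.54

1,318 bags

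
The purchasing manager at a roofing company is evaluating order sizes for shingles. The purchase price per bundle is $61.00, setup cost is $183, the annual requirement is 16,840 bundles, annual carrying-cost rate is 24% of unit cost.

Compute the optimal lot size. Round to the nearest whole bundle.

649 bundles

H = i·C = 0.24 × $61 = $14.6400 per bundle-year
Q* = √(2·D·S / H) = √(2·16,840·183 / 14.64) = √421,000.0 ≈ 648.85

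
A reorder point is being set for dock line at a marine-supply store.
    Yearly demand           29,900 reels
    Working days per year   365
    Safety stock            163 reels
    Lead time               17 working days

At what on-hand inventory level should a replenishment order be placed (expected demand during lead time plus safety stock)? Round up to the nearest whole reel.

Daily demand d = 29,900 / 365 = 81.918 reels/day
Demand during lead time = 81.918 × 17 = 1,392.60
Reorder point = 1,392.60 + 163 = 1,555.60 → round up

1,556 reels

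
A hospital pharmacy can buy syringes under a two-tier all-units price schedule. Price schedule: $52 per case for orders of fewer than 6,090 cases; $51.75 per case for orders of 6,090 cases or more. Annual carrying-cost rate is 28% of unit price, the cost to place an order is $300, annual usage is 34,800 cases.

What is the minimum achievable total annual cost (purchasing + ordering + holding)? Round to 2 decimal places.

$1,827,035.96

H₁ = 28%×$52 = $14.5600;  H₂ = 28%×$51.75 = $14.4900
EOQ₁ = √(2×34,800×300/14.5600) = 1,197.52  (< 6,090, feasible at tier 1)
EOQ₂ = √(2×34,800×300/14.4900) = 1,200.41  (< 6,090 → use Q = 6,090 at tier-2 price)
TC(tier 1 (EOQ₁), Q≈1,197.5) = $1,827,035.96
TC(tier 2, Q≈6,090.0) = $1,846,736.34
Minimum at tier 1 (EOQ₁): $1,827,035.96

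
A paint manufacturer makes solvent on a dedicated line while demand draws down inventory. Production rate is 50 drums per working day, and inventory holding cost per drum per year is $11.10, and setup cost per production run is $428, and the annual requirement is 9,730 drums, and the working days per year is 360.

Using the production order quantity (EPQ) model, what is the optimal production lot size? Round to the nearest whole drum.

1,278 drums

Daily demand d = 9,730/360 = 27.028; p = 50; 1 − d/p = 0.45944
EPQ = √(2DS / (H(1 − d/p)))
    = √(2 × 9,730 × 428 / (11.1 × 0.45944)) ≈ 1,277.95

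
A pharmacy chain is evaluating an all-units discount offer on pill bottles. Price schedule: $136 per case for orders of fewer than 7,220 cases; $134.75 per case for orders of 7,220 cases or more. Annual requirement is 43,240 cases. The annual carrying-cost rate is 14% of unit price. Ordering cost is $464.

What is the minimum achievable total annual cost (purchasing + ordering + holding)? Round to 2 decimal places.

H₁ = 14%×$136 = $19.0400;  H₂ = 14%×$134.75 = $18.8650
EOQ₁ = √(2×43,240×464/19.0400) = 1,451.72  (< 7,220, feasible at tier 1)
EOQ₂ = √(2×43,240×464/18.8650) = 1,458.44  (< 7,220 → use Q = 7,220 at tier-2 price)
TC(tier 1 (EOQ₁), Q≈1,451.7) = $5,908,280.78
TC(tier 2, Q≈7,220.0) = $5,897,471.51
Minimum at tier 2: $5,897,471.51

$5,897,471.51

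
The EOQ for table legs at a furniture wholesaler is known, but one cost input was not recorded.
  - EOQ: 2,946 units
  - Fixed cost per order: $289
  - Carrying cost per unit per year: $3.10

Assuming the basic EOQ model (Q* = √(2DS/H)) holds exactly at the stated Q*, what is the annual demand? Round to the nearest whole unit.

46,548 units per year

Since Q* = (2DS/H)^½, squaring gives Q*²·H = 2DS.
D = Q²H / (2S) = 2,946² × 3.1 / (2 × 289) = 46,547.82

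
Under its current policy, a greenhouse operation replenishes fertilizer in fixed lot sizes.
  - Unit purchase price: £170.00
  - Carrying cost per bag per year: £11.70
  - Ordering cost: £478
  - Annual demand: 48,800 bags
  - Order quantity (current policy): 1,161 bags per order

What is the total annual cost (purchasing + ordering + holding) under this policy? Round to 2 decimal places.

Ordering: D/Q × S = 48,800/1,161 × £478 = £20,091.65
Holding:  Q/2 × H = 1,161/2 × £11.7 = £6,791.85
Purchase cost = D·C = 48,800 × 170 = £8,296,000.00
Total = £20,091.65 + £6,791.85 + £8,296,000.00 = £8,322,883.50

£8,322,883.50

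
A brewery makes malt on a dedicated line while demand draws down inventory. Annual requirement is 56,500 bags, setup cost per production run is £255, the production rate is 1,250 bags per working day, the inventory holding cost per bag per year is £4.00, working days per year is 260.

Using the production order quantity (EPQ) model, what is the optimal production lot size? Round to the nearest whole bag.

Daily demand d = 56,500/260 = 217.308; p = 1250; 1 − d/p = 0.82615
EPQ = √(2DS / (H(1 − d/p)))
    = √(2 × 56,500 × 255 / (4 × 0.82615)) ≈ 2,952.90

2,953 bags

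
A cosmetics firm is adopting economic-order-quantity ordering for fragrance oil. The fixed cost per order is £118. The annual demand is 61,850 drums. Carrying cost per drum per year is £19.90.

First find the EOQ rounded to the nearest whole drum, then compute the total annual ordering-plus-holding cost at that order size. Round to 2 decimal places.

Q* = √(2·D·S / H) = √(2·61,850·118 / 19.9) = √733,497.5 ≈ 856.44 → Q = 856 drums
Orders/yr = 61,850/856 = 72.255; ordering cost = 72.255 × £118 = £8,526.05
Average inventory = 856/2 = 428; holding cost = 428 × £19.9 = £8,517.20
Total = £8,526.05 + £8,517.20 = £17,043.25

£17,043.25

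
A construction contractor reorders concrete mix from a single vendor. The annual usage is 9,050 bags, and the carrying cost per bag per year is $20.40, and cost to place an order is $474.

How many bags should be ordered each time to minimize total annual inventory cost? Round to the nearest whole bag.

649 bags

Optimal lot size Q* = (2 × 9,050 × $474 / $20.4)^½ ≈ 648.51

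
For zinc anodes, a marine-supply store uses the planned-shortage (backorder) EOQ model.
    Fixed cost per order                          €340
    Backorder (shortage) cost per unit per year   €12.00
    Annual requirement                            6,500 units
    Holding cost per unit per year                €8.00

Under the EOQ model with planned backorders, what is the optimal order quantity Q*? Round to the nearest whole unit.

Basic EOQ = √(2·6,500·340/8) = 743.303
Backorder adjustment √((H+b)/b) = √((8+12)/12) = 1.2910
Q* = 743.303 × 1.2910 ≈ 959.60

960 units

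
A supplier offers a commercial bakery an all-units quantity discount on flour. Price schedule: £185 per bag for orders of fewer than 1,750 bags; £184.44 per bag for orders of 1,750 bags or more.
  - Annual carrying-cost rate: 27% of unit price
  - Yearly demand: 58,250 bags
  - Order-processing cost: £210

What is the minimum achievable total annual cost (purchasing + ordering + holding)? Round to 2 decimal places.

H₁ = 27%×£185 = £49.9500;  H₂ = 27%×£184.44 = £49.7988
EOQ₁ = √(2×58,250×210/49.9500) = 699.85  (< 1,750, feasible at tier 1)
EOQ₂ = √(2×58,250×210/49.7988) = 700.91  (< 1,750 → use Q = 1,750 at tier-2 price)
TC(tier 1 (EOQ₁), Q≈699.8) = £10,811,207.50
TC(tier 2, Q≈1,750.0) = £10,794,193.95
Minimum at tier 2: £10,794,193.95

£10,794,193.95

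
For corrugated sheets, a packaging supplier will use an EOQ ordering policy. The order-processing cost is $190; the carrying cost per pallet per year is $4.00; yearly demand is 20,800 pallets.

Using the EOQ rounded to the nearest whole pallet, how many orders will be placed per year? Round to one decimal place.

14.8 orders per year

2DS/H = 2·20,800·190/4 = 1,976,000.00
EOQ = √1,976,000.00 ≈ 1,405.70 → Q = 1,406
Orders per year = D/Q = 20,800 / 1,406 = 14.794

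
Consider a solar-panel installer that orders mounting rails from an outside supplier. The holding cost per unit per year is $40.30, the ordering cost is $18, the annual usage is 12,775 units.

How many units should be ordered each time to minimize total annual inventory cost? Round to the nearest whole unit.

2DS/H = 2·12,775·18/40.3 = 11,411.91
EOQ = √11,411.91 ≈ 106.83

107 units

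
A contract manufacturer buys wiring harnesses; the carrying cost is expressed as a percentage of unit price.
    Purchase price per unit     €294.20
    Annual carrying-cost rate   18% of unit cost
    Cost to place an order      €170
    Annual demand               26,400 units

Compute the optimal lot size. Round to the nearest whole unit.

H = i·C = 0.18 × €294.2 = €52.9560 per unit-year
EOQ = √(2DS/H) = √(2 × 26,400 × 170 / 52.956)
    = √(169,499.21) ≈ 411.70

412 units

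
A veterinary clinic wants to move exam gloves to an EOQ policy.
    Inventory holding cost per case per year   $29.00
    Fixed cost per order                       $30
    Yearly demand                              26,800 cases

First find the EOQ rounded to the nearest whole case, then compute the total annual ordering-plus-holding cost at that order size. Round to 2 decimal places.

EOQ = √(2DS/H) = √(2 × 26,800 × 30 / 29)
    = √(55,448.28) ≈ 235.47 → Q = 235 cases
Orders/yr = 26,800/235 = 114.043; ordering cost = 114.043 × $30 = $3,421.28
Average inventory = 235/2 = 117.5; holding cost = 117.5 × $29 = $3,407.50
Total = $3,421.28 + $3,407.50 = $6,828.78

$6,828.78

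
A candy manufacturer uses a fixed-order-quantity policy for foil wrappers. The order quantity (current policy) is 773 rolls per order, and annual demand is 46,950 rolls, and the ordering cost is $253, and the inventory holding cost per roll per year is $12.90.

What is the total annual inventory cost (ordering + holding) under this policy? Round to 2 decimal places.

Orders/yr = 46,950/773 = 60.737; ordering cost = 60.737 × $253 = $15,366.56
Average inventory = 773/2 = 386.5; holding cost = 386.5 × $12.9 = $4,985.85
Total = $15,366.56 + $4,985.85 = $20,352.41

$20,352.41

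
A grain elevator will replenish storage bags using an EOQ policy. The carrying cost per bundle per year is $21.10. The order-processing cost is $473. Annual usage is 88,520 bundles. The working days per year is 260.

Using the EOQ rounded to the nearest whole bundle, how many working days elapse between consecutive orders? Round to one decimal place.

5.9 days

EOQ = √(2DS/H) = √(2 × 88,520 × 473 / 21.1)
    = √(3,968,716.59) ≈ 1,992.16 → Q = 1,992 bundles
T = Q/D × 260 days = 1,992/88,520 × 260 = 5.851 days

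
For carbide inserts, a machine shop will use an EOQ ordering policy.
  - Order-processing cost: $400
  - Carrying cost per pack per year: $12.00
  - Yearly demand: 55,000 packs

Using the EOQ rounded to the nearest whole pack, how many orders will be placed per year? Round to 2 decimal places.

28.72 orders per year

Optimal lot size Q* = (2 × 55,000 × $400 / $12)^½ ≈ 1,914.85 → Q = 1,915
N = D/Q = 55,000/1,915 ≈ 28.721 orders/yr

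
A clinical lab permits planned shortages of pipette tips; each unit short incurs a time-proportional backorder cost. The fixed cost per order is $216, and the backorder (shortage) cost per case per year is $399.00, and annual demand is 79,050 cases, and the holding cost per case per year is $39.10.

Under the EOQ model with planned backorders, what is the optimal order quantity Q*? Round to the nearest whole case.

Q* = √(2DS/H) · √((H + b)/b)
   = √(2 × 79,050 × 216 / 39.1) · √((39.1 + 399) / 399)
   = 934.554 × 1.0479 ≈ 979.27

979 cases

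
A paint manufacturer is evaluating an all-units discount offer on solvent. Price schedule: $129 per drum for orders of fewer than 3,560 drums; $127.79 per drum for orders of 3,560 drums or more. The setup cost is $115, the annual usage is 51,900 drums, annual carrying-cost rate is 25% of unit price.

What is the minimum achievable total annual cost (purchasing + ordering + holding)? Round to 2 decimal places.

$6,690,844.09

H₁ = 25%×$129 = $32.2500;  H₂ = 25%×$127.79 = $31.9475
EOQ₁ = √(2×51,900×115/32.2500) = 608.39  (< 3,560, feasible at tier 1)
EOQ₂ = √(2×51,900×115/31.9475) = 611.26  (< 3,560 → use Q = 3,560 at tier-2 price)
TC(tier 1 (EOQ₁), Q≈608.4) = $6,714,720.61
TC(tier 2, Q≈3,560.0) = $6,690,844.09
Minimum at tier 2: $6,690,844.09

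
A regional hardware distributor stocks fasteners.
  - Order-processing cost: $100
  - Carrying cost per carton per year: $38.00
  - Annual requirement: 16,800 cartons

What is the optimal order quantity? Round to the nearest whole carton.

297 cartons

EOQ = √(2DS/H) = √(2 × 16,800 × 100 / 38)
    = √(88,421.05) ≈ 297.36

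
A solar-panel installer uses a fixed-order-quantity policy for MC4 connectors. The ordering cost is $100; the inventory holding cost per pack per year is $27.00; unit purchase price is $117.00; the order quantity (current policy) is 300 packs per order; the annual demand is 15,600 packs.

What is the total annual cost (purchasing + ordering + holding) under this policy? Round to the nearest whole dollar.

Annual ordering cost = (D/Q)·S = (15,600/300) × 100 = $5,200.00
Annual holding cost  = (Q/2)·H = (300/2) × 27 = $4,050.00
Purchase cost = D·C = 15,600 × 117 = $1,825,200.00
Total = $5,200.00 + $4,050.00 + $1,825,200.00 = $1,834,450.00

$1,834,450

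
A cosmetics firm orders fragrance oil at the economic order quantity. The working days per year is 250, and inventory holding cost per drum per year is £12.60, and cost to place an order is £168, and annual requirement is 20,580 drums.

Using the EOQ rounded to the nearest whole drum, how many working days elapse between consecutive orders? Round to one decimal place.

9.0 days

Q* = √(2·D·S / H) = √(2·20,580·168 / 12.6) = √548,800.0 ≈ 740.81 → Q = 741 drums
T = Q/D × 250 days = 741/20,580 × 250 = 9.001 days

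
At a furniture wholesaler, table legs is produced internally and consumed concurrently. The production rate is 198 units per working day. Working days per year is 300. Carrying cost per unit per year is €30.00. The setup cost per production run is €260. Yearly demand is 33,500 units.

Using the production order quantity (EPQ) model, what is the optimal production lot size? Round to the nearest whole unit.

d = 33,500/300 = 111.6667 units/day;  effective holding cost H(1 − d/p) = 30·(1 − 111.6667/198) = 13.08081
Q* = √(2DS / H_eff) = √(2·33,500·260 / 13.08081) ≈ 1,154.00

1,154 units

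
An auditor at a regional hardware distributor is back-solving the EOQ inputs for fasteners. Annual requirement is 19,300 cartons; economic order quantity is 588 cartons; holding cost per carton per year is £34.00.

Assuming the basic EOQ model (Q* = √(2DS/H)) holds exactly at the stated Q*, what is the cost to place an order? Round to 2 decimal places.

Since Q* = (2DS/H)^½, squaring gives Q*²·H = 2DS.
S = Q²H / (2D) = 588² × 34 / (2 × 19,300) = 304.5413

£304.54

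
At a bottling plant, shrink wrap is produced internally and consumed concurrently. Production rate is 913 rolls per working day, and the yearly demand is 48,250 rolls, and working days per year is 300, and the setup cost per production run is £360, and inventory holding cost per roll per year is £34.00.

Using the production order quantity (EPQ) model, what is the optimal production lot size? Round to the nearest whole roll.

Daily demand d = 48,250/300 = 160.833; p = 913; 1 − d/p = 0.82384
EPQ = √(2DS / (H(1 − d/p)))
    = √(2 × 48,250 × 360 / (34 × 0.82384)) ≈ 1,113.66

1,114 rolls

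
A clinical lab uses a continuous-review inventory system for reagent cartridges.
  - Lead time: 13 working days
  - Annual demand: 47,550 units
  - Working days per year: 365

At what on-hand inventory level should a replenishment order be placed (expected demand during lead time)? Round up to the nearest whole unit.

1,694 units

Daily demand d = 47,550 / 365 = 130.274 units/day
Demand during lead time = 130.274 × 13 = 1,693.56
Reorder point = 1,693.56 → round up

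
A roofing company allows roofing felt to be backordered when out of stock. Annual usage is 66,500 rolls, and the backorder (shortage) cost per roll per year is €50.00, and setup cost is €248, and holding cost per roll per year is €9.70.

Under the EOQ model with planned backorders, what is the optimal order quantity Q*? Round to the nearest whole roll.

2,015 rolls

Q* = √(2DS/H) · √((H + b)/b)
   = √(2 × 66,500 × 248 / 9.7) · √((9.7 + 50) / 50)
   = 1,844.021 × 1.0927 ≈ 2,014.97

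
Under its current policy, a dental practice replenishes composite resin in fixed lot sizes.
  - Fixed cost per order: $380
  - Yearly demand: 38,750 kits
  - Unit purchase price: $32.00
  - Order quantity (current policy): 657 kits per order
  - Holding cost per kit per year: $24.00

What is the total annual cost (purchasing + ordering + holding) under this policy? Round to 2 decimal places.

$1,270,296.48

Orders/yr = 38,750/657 = 58.980; ordering cost = 58.980 × $380 = $22,412.48
Average inventory = 657/2 = 328.5; holding cost = 328.5 × $24 = $7,884.00
Purchase cost = D·C = 38,750 × 32 = $1,240,000.00
Total = $22,412.48 + $7,884.00 + $1,240,000.00 = $1,270,296.48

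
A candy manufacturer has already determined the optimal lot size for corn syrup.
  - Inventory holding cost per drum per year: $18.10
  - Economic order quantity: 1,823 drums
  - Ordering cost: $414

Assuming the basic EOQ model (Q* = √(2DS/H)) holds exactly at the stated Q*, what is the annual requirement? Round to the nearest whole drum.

Since Q* = (2DS/H)^½, squaring gives Q*²·H = 2DS.
D = Q²H / (2S) = 1,823² × 18.1 / (2 × 414) = 72,647.65

72,648 drums per year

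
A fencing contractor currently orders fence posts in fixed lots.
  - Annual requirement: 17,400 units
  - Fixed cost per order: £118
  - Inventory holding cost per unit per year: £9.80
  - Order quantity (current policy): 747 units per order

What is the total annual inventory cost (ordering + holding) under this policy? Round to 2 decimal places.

Annual ordering cost = (D/Q)·S = (17,400/747) × 118 = £2,748.59
Annual holding cost  = (Q/2)·H = (747/2) × 9.8 = £3,660.30
Total = £2,748.59 + £3,660.30 = £6,408.89

£6,408.89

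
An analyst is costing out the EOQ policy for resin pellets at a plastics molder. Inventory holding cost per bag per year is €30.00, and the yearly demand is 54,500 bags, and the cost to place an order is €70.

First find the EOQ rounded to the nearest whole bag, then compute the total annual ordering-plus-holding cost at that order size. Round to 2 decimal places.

2DS/H = 2·54,500·70/30 = 254,333.33
EOQ = √254,333.33 ≈ 504.31 → Q = 504 bags
Annual ordering cost = (D/Q)·S = (54,500/504) × 70 = €7,569.44
Annual holding cost  = (Q/2)·H = (504/2) × 30 = €7,560.00
Total = €7,569.44 + €7,560.00 = €15,129.44

€15,129.44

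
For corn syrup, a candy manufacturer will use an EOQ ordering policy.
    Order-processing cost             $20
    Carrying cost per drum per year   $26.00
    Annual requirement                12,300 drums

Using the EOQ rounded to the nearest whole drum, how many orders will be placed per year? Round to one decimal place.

89.1 orders per year

Q* = √(2·D·S / H) = √(2·12,300·20 / 26) = √18,923.1 ≈ 137.56 → Q = 138
N = D/Q = 12,300/138 ≈ 89.130 orders/yr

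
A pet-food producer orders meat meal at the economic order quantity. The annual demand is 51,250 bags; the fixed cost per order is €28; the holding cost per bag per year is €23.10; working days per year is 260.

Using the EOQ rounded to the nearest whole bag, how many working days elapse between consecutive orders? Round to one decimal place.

Q* = √(2·D·S / H) = √(2·51,250·28 / 23.1) = √124,242.4 ≈ 352.48 → Q = 352 bags
Days between orders = 260 / (D/Q) = 260 / 145.597 ≈ 1.786

1.8 days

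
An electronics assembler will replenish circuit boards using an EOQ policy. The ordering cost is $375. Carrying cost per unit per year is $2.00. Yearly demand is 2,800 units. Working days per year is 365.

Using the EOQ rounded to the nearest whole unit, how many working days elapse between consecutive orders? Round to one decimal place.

133.6 days

EOQ = √(2DS/H) = √(2 × 2,800 × 375 / 2)
    = √(1,050,000.00) ≈ 1,024.70 → Q = 1,025 units
Days between orders = 365 / (D/Q) = 365 / 2.732 ≈ 133.616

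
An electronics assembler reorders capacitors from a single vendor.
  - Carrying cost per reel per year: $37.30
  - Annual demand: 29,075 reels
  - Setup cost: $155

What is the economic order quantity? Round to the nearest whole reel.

Q* = √(2·D·S / H) = √(2·29,075·155 / 37.3) = √241,642.1 ≈ 491.57

492 reels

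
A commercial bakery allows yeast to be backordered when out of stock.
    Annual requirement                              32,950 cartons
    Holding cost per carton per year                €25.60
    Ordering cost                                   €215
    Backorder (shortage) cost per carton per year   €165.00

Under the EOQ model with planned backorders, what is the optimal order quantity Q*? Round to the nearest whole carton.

Basic EOQ = √(2·32,950·215/25.6) = 743.947
Backorder adjustment √((H+b)/b) = √((25.6+165)/165) = 1.0748
Q* = 743.947 × 1.0748 ≈ 799.58

800 cartons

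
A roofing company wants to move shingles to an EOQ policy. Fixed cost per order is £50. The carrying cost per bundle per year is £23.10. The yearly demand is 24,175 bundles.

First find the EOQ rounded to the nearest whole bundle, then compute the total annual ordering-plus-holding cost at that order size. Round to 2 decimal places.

£7,472.91

2DS/H = 2·24,175·50/23.1 = 104,653.68
EOQ = √104,653.68 ≈ 323.50 → Q = 324 bundles
Ordering: D/Q × S = 24,175/324 × £50 = £3,730.71
Holding:  Q/2 × H = 324/2 × £23.1 = £3,742.20
Total = £3,730.71 + £3,742.20 = £7,472.91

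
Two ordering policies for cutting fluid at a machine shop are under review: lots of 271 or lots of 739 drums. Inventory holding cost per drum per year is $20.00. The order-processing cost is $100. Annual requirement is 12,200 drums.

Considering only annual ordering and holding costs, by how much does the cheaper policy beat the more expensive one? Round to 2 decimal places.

TC(Q) = (D/Q)S + (Q/2)H
TC(271) = (12,200/271)×100 + (271/2)×20 = $7,211.85
TC(739) = (12,200/739)×100 + (739/2)×20 = $9,040.88
|ΔTC| = |$7,211.85 − $9,040.88| = $1,829.03

$1,829.03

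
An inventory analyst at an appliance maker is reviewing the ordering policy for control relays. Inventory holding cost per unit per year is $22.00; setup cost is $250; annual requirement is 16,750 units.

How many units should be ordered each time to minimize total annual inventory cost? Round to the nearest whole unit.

Q* = √(2·D·S / H) = √(2·16,750·250 / 22) = √380,681.8 ≈ 616.99

617 units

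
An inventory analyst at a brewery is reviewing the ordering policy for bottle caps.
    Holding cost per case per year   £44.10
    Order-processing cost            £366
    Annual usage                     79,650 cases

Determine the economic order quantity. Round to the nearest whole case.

1,150 cases

EOQ = √(2DS/H) = √(2 × 79,650 × 366 / 44.1)
    = √(1,322,081.63) ≈ 1,149.82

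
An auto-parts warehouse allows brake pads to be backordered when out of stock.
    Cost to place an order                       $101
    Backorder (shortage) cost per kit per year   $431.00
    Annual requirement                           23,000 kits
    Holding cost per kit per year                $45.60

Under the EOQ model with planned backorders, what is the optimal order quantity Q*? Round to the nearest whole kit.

Basic EOQ = √(2·23,000·101/45.6) = 319.196
Backorder adjustment √((H+b)/b) = √((45.6+431)/431) = 1.0516
Q* = 319.196 × 1.0516 ≈ 335.66

336 kits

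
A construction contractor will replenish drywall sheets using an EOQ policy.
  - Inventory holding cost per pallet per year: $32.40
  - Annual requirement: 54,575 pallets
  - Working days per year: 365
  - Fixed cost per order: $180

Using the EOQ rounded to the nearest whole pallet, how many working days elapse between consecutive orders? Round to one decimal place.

5.2 days

Optimal lot size Q* = (2 × 54,575 × $180 / $32.4)^½ ≈ 778.71 → Q = 779 pallets
T = Q/D × 365 days = 779/54,575 × 365 = 5.210 days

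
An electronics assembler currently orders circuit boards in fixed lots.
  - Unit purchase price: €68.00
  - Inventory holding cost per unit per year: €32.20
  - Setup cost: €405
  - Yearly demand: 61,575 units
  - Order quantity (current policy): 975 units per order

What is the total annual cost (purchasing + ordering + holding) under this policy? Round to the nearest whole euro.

€4,228,375

Annual ordering cost = (D/Q)·S = (61,575/975) × 405 = €25,577.31
Annual holding cost  = (Q/2)·H = (975/2) × 32.2 = €15,697.50
Purchase cost = D·C = 61,575 × 68 = €4,187,100.00
Total = €25,577.31 + €15,697.50 + €4,187,100.00 = €4,228,374.81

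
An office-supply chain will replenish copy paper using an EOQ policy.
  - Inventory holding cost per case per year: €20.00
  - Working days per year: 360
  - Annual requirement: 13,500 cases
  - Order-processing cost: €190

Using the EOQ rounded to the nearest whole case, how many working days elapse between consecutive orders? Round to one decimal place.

Q* = √(2·D·S / H) = √(2·13,500·190 / 20) = √256,500.0 ≈ 506.46 → Q = 506 cases
Days between orders = 360 / (D/Q) = 360 / 26.680 ≈ 13.493

13.5 days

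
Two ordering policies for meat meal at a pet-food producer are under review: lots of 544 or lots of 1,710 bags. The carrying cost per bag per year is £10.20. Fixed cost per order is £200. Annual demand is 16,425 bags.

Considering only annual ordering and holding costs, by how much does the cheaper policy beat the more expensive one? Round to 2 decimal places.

TC(Q) = (D/Q)S + (Q/2)H
TC(544) = (16,425/544)×200 + (544/2)×10.2 = £8,813.00
TC(1,710) = (16,425/1,710)×200 + (1,710/2)×10.2 = £10,642.05
Cheaper: Q = 544.  Difference = £1,829.05

£1,829.05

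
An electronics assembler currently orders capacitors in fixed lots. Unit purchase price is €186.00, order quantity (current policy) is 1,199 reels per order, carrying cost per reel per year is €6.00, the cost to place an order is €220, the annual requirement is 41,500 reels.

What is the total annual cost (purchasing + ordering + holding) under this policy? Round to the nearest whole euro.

Annual ordering cost = (D/Q)·S = (41,500/1,199) × 220 = €7,614.68
Annual holding cost  = (Q/2)·H = (1,199/2) × 6 = €3,597.00
Purchase cost = D·C = 41,500 × 186 = €7,719,000.00
Total = €7,614.68 + €3,597.00 + €7,719,000.00 = €7,730,211.68

€7,730,212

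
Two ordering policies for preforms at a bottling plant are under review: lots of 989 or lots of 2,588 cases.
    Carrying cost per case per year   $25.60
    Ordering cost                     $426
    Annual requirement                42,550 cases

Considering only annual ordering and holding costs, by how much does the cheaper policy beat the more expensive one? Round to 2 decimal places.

$9,143.27

Annual cost at Q: ordering D·S/Q plus holding Q·H/2.
TC(989) = (42,550/989)×426 + (989/2)×25.6 = $30,987.11
TC(2,588) = (42,550/2,588)×426 + (2,588/2)×25.6 = $40,130.38
|ΔTC| = |$30,987.11 − $40,130.38| = $9,143.27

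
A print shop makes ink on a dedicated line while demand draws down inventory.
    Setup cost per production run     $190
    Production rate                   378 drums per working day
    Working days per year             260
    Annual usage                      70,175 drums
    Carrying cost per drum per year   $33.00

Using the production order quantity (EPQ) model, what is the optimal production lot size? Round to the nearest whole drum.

1,681 drums

d = 70,175/260 = 269.9038 drums/day;  effective holding cost H(1 − d/p) = 33·(1 − 269.9038/378) = 9.43697
Q* = √(2DS / H_eff) = √(2·70,175·190 / 9.43697) ≈ 1,681.00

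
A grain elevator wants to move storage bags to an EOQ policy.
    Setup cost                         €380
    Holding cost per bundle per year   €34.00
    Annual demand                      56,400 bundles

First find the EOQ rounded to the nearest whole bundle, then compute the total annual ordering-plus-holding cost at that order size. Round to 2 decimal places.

Optimal lot size Q* = (2 × 56,400 × €380 / €34)^½ ≈ 1,122.81 → Q = 1,123 bundles
Ordering: D/Q × S = 56,400/1,123 × €380 = €19,084.59
Holding:  Q/2 × H = 1,123/2 × €34 = €19,091.00
Total = €19,084.59 + €19,091.00 = €38,175.59

€38,175.59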